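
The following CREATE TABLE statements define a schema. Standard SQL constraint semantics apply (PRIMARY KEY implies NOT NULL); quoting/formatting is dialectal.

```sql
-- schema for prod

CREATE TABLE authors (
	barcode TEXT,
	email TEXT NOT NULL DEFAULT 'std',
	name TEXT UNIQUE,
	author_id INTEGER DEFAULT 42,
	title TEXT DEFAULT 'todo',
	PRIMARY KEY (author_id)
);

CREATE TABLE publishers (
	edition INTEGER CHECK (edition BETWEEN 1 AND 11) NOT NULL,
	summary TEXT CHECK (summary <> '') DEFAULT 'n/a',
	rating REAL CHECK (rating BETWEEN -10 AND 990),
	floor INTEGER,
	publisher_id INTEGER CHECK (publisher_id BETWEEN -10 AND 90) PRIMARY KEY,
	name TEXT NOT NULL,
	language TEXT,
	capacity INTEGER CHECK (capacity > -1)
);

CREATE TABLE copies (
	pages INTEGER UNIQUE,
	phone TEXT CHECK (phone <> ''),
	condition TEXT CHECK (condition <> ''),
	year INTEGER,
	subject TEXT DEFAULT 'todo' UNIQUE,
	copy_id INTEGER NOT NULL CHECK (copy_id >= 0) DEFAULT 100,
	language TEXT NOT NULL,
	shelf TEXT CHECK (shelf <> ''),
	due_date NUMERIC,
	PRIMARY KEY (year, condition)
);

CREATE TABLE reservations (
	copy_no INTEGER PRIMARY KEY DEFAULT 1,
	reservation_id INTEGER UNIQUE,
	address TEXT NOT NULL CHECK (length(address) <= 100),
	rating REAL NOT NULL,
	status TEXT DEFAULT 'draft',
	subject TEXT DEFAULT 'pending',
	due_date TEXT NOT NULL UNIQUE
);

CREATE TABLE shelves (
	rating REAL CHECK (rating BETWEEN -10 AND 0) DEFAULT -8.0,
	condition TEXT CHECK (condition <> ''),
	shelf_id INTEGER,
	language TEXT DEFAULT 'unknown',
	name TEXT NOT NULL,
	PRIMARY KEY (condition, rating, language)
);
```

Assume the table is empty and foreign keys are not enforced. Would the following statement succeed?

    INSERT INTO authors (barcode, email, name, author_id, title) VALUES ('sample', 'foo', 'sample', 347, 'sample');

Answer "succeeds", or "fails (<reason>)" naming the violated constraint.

NOT NULL columns: author_id is supplied; email is supplied.
No constraint is violated.

succeeds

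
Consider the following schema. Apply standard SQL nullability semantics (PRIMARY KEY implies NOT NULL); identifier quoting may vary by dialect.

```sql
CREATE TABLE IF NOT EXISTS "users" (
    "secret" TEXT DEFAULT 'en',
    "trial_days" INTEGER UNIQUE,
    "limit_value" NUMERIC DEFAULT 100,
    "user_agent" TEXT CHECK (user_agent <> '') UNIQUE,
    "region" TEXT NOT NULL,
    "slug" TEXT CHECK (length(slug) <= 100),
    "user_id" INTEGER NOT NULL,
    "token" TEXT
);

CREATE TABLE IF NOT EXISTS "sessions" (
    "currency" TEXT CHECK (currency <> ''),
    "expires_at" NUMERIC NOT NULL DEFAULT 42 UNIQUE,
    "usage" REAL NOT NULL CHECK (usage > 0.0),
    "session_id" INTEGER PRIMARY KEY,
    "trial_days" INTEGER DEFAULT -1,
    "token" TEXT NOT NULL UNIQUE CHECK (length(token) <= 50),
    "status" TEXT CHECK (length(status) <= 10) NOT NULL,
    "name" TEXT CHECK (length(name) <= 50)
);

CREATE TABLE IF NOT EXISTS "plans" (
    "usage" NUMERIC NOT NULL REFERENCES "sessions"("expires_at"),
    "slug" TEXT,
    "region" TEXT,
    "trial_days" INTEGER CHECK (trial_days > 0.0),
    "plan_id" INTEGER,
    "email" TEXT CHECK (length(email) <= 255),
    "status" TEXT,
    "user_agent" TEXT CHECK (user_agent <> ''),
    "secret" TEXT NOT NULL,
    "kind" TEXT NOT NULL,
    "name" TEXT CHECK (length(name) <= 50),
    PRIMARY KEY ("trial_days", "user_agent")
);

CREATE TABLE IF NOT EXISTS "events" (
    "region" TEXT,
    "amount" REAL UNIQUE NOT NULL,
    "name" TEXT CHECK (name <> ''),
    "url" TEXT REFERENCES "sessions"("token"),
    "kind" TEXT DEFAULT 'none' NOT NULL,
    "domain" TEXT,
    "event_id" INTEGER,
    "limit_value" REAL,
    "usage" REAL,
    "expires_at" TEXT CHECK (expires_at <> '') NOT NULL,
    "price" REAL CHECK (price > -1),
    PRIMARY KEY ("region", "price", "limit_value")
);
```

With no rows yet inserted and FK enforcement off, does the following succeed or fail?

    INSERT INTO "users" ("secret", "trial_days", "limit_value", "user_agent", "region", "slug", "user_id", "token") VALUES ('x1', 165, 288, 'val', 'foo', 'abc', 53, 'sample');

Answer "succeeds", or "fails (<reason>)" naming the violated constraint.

NOT NULL columns: region is supplied; user_id is supplied.
CHECK constraints: 'val' satisfies (user_agent <> ''); 'abc' satisfies (length(slug) <= 100).
No constraint is violated.

succeeds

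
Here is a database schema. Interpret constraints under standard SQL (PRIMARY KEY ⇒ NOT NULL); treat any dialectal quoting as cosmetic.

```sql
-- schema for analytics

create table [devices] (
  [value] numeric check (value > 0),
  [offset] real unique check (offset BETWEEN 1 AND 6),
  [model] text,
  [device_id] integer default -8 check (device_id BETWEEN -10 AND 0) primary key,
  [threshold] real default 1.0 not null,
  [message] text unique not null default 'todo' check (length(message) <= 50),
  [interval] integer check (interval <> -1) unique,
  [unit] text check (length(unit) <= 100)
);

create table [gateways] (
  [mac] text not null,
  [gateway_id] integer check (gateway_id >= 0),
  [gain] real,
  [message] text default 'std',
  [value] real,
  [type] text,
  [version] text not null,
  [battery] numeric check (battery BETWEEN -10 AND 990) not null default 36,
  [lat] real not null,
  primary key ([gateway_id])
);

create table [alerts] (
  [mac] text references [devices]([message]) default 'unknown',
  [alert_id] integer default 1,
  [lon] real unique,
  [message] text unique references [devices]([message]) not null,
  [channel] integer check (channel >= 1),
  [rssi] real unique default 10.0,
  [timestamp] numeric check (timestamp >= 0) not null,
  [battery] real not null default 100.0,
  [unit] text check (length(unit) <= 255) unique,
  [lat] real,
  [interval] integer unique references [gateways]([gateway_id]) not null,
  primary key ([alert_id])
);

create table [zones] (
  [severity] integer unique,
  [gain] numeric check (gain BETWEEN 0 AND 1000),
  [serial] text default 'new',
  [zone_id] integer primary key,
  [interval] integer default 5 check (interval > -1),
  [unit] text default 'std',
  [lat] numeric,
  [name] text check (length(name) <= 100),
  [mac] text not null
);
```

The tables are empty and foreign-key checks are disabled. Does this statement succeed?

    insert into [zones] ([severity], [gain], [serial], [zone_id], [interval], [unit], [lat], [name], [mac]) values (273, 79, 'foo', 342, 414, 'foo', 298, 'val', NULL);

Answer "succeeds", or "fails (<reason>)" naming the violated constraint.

mac is explicitly set to NULL, but mac is declared NOT NULL.

fails (NOT NULL on mac)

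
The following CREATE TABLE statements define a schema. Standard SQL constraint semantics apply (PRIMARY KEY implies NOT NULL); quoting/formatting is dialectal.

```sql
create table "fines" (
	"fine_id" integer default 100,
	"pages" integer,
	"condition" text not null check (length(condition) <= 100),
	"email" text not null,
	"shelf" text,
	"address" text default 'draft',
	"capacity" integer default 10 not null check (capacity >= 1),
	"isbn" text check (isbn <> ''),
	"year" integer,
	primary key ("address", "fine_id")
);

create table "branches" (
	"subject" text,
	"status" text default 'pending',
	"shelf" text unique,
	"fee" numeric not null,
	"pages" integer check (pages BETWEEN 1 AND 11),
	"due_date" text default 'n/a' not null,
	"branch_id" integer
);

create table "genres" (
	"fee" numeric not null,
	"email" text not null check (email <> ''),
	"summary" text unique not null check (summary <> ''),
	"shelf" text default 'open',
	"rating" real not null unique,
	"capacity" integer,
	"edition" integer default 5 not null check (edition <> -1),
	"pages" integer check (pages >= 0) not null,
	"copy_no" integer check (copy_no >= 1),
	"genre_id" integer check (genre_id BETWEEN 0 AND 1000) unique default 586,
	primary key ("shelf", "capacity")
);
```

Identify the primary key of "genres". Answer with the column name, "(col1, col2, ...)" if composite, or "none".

(shelf, capacity)

A table-level PRIMARY KEY clause names 2 columns: shelf, capacity.
This is a composite key — the combination is unique, not each column individually.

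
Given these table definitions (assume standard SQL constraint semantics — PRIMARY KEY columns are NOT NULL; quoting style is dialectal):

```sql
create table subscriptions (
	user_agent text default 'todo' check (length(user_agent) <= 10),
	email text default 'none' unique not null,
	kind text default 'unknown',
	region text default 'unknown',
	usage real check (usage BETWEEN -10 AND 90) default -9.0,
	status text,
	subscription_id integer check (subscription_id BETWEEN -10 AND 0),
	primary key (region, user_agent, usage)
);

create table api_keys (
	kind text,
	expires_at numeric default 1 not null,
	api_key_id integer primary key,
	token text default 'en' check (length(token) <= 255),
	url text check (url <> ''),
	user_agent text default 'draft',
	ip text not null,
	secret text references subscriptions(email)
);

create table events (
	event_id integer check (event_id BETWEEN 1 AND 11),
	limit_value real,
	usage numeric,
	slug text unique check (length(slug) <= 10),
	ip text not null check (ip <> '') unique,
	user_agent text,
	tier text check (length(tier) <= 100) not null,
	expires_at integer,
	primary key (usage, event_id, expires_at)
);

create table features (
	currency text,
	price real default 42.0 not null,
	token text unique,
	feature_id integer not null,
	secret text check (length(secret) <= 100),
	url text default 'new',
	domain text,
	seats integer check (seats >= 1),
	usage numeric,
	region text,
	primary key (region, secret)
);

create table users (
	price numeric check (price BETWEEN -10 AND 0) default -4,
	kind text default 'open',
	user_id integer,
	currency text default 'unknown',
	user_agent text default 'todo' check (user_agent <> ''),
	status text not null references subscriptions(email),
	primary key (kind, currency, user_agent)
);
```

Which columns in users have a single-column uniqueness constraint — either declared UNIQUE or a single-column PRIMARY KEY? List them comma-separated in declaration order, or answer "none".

none

- price: no UNIQUE or single-column PK constraint.
- kind: part of a composite PRIMARY KEY — only the tuple is unique, not this column on its own.
- user_id: no UNIQUE or single-column PK constraint.
- currency: part of a composite PRIMARY KEY — only the tuple is unique, not this column on its own.
- user_agent: part of a composite PRIMARY KEY — only the tuple is unique, not this column on its own.
- status: no UNIQUE or single-column PK constraint.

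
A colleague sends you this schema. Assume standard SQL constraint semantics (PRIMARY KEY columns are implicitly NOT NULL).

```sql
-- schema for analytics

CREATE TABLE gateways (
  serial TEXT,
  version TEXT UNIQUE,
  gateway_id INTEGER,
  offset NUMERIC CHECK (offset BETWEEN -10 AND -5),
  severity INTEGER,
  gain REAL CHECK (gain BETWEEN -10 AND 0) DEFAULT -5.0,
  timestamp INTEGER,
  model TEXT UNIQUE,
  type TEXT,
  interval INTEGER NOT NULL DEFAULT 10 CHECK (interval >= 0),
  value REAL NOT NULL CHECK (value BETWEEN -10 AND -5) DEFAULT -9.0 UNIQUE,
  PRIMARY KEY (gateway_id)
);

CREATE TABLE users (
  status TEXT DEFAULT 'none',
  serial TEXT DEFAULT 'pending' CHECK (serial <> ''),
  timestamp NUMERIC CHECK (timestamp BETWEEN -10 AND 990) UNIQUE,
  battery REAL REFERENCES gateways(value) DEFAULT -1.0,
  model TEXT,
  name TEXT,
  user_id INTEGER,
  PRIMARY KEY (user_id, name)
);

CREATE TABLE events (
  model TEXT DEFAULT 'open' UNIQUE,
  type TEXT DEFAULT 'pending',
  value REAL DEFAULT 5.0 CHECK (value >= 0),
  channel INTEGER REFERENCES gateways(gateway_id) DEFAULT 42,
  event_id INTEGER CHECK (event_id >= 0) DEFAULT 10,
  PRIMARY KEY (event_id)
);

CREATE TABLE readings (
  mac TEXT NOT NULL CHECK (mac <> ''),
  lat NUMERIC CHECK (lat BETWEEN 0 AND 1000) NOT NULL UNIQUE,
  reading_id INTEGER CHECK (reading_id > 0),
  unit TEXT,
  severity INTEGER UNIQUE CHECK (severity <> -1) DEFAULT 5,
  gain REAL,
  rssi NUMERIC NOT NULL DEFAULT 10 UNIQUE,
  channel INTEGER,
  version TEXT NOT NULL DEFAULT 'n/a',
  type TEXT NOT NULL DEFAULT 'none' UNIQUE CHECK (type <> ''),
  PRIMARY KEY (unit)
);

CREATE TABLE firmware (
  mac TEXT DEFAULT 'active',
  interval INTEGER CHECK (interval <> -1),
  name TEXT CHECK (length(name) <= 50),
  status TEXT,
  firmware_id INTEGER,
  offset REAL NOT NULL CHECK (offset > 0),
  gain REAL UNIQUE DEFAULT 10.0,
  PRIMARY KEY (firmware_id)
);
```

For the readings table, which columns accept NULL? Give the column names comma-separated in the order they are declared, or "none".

- mac: declared NOT NULL → not nullable.
- lat: declared NOT NULL → not nullable.
- reading_id: CHECK does not forbid NULL (a CHECK constraint passes when its expression is NULL) → nullable.
- unit: part of the PRIMARY KEY, which implies NOT NULL → not nullable.
- severity: CHECK does not forbid NULL (a CHECK constraint passes when its expression is NULL) → nullable.
- gain: no NOT NULL constraint applies → nullable.
- rssi: declared NOT NULL → not nullable.
- channel: no NOT NULL constraint applies → nullable.
- version: declared NOT NULL → not nullable.
- type: declared NOT NULL → not nullable.

reading_id, severity, gain, channel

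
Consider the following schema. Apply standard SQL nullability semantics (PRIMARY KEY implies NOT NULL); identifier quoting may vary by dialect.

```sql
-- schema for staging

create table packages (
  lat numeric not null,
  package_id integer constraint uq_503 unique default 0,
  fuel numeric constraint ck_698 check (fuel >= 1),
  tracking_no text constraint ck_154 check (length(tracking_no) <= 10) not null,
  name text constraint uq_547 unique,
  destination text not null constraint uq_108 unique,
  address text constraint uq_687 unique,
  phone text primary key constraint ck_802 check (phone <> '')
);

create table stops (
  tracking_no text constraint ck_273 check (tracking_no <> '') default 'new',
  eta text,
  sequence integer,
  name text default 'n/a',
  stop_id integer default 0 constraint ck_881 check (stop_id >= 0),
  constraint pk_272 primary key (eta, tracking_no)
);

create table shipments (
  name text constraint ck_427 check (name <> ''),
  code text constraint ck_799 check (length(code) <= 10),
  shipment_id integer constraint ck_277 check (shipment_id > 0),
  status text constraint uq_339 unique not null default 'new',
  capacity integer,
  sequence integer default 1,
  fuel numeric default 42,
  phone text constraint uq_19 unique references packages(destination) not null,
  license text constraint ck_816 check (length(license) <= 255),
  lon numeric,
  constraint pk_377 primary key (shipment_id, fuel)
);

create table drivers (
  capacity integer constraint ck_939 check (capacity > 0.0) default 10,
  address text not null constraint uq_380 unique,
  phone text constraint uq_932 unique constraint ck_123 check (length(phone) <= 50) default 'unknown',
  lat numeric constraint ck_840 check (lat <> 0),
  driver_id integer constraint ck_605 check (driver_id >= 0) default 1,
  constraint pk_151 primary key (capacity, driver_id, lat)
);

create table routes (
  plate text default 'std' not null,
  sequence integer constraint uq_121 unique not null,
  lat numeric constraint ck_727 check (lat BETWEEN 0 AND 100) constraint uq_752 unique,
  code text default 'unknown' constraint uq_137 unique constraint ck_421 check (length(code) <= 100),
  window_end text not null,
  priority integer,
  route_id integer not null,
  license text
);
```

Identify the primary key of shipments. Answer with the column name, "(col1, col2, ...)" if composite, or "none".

(shipment_id, fuel)

A table-level PRIMARY KEY clause names 2 columns: shipment_id, fuel.
This is a composite key — the combination is unique, not each column individually.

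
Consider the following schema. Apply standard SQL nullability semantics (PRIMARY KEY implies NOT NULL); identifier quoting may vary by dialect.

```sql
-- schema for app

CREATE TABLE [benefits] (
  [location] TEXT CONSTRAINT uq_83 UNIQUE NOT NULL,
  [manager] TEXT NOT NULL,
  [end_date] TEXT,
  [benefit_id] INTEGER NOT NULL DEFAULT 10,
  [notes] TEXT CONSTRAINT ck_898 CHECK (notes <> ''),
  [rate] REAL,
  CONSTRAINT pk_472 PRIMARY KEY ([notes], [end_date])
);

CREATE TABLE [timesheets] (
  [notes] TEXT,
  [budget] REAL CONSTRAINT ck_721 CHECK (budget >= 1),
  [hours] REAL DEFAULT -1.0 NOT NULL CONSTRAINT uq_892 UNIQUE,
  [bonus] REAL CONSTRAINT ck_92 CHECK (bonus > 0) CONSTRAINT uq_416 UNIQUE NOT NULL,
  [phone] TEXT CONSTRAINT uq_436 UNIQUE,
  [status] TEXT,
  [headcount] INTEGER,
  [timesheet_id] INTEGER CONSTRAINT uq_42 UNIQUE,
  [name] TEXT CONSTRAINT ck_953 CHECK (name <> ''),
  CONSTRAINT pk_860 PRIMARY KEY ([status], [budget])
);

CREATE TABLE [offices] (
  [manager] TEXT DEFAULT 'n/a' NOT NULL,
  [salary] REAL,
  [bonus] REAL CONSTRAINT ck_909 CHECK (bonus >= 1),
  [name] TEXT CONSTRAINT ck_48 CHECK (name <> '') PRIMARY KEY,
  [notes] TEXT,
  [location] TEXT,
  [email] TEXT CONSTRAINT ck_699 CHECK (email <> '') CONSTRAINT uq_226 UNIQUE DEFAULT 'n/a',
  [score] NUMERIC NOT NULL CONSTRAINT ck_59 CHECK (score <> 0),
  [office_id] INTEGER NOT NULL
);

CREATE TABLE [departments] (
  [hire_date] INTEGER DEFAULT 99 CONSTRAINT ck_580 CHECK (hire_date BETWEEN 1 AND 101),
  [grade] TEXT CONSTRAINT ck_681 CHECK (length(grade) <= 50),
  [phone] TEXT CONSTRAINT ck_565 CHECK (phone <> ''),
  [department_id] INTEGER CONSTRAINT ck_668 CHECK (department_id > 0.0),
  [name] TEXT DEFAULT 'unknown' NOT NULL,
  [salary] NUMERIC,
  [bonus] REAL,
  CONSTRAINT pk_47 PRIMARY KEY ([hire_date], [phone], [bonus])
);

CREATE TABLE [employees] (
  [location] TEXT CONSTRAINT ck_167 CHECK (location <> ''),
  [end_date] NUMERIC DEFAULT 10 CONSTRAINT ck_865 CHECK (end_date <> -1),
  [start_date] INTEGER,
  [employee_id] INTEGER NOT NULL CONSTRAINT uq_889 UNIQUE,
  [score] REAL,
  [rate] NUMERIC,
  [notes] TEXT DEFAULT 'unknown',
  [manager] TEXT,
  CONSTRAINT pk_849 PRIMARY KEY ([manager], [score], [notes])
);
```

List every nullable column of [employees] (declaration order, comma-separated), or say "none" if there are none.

location, end_date, start_date, rate

- location: CHECK does not forbid NULL (a CHECK constraint passes when its expression is NULL) → nullable.
- end_date: CHECK does not forbid NULL (a CHECK constraint passes when its expression is NULL) → nullable.
- start_date: no NOT NULL constraint applies → nullable.
- employee_id: declared NOT NULL → not nullable.
- score: part of the PRIMARY KEY, which implies NOT NULL → not nullable.
- rate: no NOT NULL constraint applies → nullable.
- notes: part of the PRIMARY KEY, which implies NOT NULL → not nullable.
- manager: part of the PRIMARY KEY, which implies NOT NULL → not nullable.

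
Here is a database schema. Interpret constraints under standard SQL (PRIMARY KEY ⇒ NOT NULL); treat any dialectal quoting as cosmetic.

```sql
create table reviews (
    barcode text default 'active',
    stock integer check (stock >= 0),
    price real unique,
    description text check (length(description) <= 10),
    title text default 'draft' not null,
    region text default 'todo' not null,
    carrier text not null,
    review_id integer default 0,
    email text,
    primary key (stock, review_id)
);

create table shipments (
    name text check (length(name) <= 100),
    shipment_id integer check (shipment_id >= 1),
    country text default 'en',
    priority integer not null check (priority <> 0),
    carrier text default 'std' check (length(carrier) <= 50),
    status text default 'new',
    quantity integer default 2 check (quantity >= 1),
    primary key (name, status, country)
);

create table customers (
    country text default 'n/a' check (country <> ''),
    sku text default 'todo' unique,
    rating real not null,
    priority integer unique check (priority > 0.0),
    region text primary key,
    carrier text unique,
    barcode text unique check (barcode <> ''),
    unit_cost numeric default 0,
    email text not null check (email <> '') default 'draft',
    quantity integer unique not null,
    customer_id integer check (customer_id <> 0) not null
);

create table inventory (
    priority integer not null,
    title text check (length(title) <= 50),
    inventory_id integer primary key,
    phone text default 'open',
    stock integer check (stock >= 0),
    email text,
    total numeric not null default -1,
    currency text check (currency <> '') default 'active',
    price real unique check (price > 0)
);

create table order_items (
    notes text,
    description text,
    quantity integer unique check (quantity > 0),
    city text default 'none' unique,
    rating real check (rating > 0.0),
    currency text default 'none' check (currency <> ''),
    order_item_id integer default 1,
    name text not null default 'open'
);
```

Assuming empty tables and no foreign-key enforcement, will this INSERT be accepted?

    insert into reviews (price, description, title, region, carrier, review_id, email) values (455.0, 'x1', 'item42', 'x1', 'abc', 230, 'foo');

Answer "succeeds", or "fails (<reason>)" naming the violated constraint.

stock is omitted from the column list and has no DEFAULT, so it would receive NULL.
But stock is part of the PRIMARY KEY (implied NOT NULL).

fails (NOT NULL on stock)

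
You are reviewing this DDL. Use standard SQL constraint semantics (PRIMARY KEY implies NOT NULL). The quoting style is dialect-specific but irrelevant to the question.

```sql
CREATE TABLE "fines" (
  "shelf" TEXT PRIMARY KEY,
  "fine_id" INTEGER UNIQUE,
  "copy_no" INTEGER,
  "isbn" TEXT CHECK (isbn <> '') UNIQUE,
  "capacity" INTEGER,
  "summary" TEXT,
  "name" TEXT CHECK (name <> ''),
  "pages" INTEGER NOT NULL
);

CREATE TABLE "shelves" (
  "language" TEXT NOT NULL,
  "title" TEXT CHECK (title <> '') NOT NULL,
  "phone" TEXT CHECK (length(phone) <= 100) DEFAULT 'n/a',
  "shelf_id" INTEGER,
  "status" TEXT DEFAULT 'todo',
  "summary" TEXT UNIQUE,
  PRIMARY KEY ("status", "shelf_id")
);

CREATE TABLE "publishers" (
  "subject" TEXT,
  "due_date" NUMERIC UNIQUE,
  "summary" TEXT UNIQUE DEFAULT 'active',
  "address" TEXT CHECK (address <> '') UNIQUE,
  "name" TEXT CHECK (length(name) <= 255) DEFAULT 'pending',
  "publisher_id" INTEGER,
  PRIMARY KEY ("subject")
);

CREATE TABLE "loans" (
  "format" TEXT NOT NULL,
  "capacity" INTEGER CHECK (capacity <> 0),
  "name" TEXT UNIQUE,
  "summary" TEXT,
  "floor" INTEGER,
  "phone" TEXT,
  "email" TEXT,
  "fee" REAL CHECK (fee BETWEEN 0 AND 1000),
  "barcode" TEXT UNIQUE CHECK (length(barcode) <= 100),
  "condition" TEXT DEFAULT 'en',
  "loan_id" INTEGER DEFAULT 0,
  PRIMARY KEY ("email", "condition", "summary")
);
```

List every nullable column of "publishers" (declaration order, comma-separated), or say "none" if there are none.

due_date, summary, address, name, publisher_id

- subject: part of the PRIMARY KEY, which implies NOT NULL → not nullable.
- due_date: UNIQUE does not imply NOT NULL → nullable.
- summary: UNIQUE does not imply NOT NULL → nullable.
- address: CHECK does not forbid NULL (a CHECK constraint passes when its expression is NULL) → nullable.
- name: CHECK does not forbid NULL (a CHECK constraint passes when its expression is NULL) → nullable.
- publisher_id: no NOT NULL constraint applies → nullable.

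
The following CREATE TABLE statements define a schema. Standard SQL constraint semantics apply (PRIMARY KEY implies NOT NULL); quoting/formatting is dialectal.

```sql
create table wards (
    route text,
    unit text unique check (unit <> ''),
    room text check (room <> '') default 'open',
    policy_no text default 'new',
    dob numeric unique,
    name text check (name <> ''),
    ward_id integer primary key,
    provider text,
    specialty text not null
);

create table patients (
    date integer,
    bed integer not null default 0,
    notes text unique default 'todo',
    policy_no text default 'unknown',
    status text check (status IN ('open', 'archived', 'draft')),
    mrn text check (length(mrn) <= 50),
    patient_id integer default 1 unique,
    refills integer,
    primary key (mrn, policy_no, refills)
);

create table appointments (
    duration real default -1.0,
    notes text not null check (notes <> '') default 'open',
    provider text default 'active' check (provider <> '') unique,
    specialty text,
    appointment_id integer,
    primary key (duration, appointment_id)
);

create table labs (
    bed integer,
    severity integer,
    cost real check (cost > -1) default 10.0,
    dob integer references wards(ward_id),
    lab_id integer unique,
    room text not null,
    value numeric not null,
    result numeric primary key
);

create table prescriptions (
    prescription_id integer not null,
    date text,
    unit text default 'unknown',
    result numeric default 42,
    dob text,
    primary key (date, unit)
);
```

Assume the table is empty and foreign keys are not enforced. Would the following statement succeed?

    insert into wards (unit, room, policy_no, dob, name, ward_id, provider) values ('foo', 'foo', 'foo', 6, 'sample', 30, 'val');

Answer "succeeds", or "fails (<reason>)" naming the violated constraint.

specialty is omitted from the column list and has no DEFAULT, so it would receive NULL.
But specialty is declared NOT NULL.

fails (NOT NULL on specialty)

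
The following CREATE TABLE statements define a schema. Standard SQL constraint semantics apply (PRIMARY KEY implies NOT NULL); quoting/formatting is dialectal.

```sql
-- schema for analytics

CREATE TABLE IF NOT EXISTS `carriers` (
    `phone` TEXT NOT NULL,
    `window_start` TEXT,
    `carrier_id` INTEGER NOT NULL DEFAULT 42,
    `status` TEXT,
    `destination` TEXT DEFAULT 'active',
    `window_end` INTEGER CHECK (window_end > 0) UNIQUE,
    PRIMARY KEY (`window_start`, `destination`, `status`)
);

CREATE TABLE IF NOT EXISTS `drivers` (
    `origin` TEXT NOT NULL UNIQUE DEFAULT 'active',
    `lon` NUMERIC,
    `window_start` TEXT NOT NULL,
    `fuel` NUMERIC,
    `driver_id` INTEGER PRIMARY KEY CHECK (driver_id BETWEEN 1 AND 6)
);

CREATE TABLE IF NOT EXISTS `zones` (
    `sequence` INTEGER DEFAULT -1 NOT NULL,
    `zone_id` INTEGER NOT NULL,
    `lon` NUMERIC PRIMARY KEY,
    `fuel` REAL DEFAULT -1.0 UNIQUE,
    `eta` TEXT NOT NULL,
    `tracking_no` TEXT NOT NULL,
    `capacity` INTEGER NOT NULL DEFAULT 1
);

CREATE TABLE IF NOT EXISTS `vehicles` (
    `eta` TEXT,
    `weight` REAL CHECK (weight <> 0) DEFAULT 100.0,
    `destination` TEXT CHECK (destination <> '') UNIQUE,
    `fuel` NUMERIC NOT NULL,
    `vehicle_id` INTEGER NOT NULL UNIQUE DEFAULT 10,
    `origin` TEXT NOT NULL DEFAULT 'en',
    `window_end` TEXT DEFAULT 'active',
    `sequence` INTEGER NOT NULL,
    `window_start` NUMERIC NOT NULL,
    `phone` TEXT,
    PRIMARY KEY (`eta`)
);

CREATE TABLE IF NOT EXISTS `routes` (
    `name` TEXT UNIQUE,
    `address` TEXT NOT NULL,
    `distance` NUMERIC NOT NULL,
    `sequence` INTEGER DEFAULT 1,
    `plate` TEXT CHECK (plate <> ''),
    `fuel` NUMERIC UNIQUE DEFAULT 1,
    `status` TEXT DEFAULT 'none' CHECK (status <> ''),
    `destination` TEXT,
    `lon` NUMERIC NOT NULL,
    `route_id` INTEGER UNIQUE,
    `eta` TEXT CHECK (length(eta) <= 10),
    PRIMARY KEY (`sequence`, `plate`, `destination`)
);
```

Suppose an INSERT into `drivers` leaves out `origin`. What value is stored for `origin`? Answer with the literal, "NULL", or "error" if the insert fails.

origin has an explicit DEFAULT 'active'.
When the column is omitted from an INSERT, that default is used.

'active'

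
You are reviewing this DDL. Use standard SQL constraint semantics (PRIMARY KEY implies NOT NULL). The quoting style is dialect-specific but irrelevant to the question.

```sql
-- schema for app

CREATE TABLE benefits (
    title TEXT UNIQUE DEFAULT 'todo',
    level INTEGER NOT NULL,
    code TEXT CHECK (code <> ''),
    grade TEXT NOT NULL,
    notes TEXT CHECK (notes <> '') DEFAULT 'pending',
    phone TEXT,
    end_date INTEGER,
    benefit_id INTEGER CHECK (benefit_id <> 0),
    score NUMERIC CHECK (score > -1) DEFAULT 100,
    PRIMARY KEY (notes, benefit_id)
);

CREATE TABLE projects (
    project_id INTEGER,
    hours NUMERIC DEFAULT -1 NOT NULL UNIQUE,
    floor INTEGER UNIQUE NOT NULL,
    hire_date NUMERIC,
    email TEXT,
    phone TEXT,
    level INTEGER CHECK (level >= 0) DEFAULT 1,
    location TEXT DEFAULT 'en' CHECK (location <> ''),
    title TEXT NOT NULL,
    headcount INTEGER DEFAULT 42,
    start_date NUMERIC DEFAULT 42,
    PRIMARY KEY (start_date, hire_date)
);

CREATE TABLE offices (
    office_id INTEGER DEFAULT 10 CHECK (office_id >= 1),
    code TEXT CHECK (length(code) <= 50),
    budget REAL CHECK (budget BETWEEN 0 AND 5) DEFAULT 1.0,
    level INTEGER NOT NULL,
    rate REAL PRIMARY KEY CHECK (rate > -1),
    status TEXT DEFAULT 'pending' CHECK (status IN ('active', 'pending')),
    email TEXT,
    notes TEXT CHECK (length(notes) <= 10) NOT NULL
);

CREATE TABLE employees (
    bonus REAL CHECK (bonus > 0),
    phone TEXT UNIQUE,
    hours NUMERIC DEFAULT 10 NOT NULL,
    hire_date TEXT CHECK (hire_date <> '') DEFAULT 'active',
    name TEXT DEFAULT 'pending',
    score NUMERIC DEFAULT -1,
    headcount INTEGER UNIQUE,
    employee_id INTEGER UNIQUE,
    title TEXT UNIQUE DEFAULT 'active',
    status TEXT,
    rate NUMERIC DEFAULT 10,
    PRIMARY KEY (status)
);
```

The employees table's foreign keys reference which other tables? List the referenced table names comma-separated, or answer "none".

none

No column in employees has a REFERENCES clause.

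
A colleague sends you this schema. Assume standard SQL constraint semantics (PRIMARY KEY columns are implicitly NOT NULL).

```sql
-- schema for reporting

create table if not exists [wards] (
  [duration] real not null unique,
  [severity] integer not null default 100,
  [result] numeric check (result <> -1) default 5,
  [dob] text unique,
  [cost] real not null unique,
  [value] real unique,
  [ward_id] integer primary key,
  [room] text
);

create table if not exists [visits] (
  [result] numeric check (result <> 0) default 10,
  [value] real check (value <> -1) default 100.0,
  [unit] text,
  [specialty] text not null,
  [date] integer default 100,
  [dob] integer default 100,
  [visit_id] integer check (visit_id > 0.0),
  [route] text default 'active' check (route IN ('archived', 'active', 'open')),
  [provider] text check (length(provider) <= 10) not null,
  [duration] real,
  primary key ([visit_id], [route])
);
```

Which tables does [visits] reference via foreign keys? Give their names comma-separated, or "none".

No column in visits has a REFERENCES clause.

none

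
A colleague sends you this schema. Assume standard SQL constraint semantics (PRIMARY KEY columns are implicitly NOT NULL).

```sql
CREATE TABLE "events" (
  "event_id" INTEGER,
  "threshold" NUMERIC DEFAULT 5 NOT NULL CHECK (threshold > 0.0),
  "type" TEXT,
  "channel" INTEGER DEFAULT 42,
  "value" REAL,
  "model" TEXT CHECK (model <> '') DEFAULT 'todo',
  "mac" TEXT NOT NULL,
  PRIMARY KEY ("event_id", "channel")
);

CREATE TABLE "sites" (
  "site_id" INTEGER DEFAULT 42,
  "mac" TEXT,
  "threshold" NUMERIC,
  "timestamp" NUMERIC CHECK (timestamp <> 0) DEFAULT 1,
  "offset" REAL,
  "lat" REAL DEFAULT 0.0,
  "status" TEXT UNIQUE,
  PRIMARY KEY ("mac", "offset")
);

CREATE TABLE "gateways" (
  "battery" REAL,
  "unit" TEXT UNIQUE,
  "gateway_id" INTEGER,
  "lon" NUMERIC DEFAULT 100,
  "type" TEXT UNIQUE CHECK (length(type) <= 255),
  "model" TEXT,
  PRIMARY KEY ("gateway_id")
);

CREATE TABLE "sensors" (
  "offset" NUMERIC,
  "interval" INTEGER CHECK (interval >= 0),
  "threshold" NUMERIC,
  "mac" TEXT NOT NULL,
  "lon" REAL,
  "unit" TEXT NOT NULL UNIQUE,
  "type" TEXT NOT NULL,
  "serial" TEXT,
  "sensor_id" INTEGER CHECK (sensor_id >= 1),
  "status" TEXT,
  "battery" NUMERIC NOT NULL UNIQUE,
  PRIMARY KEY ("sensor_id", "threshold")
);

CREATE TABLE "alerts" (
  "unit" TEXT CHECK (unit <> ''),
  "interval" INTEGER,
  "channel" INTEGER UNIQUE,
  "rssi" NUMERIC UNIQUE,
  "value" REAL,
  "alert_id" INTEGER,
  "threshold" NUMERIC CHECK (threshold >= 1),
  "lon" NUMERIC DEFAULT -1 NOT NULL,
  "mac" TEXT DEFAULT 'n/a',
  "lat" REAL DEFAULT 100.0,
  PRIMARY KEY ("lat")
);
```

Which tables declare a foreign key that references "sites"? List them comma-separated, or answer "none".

No REFERENCES clause anywhere in the schema names sites.

none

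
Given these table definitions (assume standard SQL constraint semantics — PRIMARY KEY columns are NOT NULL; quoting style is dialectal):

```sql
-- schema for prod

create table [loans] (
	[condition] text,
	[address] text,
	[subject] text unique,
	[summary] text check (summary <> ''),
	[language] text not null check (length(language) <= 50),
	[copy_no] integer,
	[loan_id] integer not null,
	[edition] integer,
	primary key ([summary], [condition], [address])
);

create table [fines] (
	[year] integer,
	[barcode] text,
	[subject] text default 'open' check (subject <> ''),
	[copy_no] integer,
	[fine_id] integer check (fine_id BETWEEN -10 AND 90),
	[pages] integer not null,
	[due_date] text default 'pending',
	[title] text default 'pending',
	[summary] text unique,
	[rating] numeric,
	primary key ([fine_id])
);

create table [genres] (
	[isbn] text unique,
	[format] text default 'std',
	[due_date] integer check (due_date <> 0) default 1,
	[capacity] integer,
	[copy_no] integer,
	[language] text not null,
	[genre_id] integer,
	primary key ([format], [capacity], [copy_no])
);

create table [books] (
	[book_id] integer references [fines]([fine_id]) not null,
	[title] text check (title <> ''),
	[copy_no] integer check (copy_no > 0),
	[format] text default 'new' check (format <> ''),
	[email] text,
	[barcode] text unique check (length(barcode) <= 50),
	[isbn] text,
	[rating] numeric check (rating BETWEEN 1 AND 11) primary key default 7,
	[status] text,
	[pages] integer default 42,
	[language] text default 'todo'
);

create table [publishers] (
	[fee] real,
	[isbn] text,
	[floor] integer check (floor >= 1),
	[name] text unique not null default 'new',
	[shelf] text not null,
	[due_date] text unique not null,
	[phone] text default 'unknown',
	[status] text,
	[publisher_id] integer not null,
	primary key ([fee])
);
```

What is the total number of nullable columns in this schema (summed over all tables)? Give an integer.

loans: 3 nullable (subject, copy_no, edition — PK (summary, condition, address) and explicit NOT NULL columns excluded).
fines: 8 nullable (year, barcode, subject, copy_no, due_date, title, summary, rating — PK (fine_id) and explicit NOT NULL columns excluded).
genres: 3 nullable (isbn, due_date, genre_id — PK (format, capacity, copy_no) and explicit NOT NULL columns excluded).
books: 9 nullable (title, copy_no, format, email, barcode, isbn, status, pages, language — PK (rating) and explicit NOT NULL columns excluded).
publishers: 4 nullable (isbn, floor, phone, status — PK (fee) and explicit NOT NULL columns excluded).
Total: 3 + 8 + 3 + 9 + 4 = 27.

27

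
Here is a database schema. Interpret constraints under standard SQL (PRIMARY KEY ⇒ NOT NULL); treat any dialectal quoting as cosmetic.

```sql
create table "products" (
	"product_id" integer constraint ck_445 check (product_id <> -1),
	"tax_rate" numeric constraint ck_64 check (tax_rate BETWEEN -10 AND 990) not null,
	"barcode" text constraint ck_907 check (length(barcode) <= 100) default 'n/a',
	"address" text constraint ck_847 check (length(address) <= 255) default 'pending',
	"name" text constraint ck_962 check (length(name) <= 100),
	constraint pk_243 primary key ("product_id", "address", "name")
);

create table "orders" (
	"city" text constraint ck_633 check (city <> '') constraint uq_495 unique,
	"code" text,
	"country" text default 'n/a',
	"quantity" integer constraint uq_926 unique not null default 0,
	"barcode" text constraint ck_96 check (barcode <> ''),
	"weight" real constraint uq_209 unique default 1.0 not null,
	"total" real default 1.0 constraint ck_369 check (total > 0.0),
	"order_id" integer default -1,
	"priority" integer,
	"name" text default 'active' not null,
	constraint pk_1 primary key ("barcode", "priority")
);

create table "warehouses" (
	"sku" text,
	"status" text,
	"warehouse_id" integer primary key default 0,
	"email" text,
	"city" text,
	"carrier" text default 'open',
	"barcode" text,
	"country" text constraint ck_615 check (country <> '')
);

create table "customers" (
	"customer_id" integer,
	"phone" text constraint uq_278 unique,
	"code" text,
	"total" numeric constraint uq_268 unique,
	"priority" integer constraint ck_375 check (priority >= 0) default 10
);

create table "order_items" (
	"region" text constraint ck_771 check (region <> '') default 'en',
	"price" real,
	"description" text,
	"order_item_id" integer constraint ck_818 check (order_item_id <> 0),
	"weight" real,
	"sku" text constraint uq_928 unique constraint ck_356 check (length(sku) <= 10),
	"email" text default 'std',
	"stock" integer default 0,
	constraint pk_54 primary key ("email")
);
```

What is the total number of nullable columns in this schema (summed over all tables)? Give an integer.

products: 1 nullable (barcode — PK (product_id, address, name) and explicit NOT NULL columns excluded).
orders: 5 nullable (city, code, country, total, order_id — PK (barcode, priority) and explicit NOT NULL columns excluded).
warehouses: 7 nullable (sku, status, email, city, carrier, barcode, country — PK (warehouse_id) and explicit NOT NULL columns excluded).
customers: 5 nullable (customer_id, phone, code, total, priority — PK none and explicit NOT NULL columns excluded).
order_items: 7 nullable (region, price, description, order_item_id, weight, sku, stock — PK (email) and explicit NOT NULL columns excluded).
Total: 1 + 5 + 7 + 5 + 7 = 25.

25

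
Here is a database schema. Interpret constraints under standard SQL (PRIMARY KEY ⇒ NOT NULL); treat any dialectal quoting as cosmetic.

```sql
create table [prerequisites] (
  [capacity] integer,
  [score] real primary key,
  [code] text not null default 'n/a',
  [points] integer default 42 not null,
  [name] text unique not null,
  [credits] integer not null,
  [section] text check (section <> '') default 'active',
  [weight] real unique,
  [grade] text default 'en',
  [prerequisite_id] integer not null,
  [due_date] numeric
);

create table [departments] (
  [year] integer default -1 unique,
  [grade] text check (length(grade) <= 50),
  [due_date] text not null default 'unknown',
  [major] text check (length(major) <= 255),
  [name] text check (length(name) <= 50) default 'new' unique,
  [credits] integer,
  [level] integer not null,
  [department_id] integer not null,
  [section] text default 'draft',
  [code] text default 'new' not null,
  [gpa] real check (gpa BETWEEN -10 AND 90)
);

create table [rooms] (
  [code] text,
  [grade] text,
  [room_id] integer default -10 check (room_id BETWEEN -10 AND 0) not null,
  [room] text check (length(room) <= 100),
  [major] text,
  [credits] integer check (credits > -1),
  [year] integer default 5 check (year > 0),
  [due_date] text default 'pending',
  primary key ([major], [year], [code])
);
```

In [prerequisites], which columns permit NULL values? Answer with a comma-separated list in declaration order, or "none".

capacity, section, weight, grade, due_date

- capacity: no NOT NULL constraint applies → nullable.
- score: part of the PRIMARY KEY, which implies NOT NULL → not nullable.
- code: declared NOT NULL → not nullable.
- points: declared NOT NULL → not nullable.
- name: declared NOT NULL → not nullable.
- credits: declared NOT NULL → not nullable.
- section: CHECK does not forbid NULL (a CHECK constraint passes when its expression is NULL) → nullable.
- weight: UNIQUE does not imply NOT NULL → nullable.
- grade: DEFAULT only fills an omitted column; an explicit NULL is still allowed → nullable.
- prerequisite_id: declared NOT NULL → not nullable.
- due_date: no NOT NULL constraint applies → nullable.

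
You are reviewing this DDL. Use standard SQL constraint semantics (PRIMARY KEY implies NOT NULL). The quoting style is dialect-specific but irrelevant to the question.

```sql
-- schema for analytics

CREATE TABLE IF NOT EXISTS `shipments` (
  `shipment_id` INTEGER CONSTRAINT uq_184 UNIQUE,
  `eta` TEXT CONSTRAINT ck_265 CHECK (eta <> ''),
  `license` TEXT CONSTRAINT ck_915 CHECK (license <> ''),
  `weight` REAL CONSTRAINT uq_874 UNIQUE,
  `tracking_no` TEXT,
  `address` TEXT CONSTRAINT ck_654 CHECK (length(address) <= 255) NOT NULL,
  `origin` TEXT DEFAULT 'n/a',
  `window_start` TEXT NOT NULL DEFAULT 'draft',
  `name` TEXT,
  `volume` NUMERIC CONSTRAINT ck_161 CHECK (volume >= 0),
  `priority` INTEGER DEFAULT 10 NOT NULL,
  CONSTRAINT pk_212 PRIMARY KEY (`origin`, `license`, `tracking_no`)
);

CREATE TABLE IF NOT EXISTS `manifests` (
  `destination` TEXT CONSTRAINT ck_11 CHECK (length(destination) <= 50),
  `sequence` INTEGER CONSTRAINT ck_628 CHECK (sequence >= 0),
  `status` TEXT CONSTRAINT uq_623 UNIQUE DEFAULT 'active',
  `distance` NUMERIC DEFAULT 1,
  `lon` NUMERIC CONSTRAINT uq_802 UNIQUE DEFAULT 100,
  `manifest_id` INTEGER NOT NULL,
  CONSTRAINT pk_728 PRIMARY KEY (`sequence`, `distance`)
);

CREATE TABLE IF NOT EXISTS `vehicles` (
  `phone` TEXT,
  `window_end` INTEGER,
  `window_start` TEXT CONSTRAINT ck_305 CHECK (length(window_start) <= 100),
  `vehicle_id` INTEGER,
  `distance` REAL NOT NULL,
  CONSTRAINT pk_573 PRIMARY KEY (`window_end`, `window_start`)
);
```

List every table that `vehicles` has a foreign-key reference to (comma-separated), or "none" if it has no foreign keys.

none

No column in vehicles has a REFERENCES clause.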